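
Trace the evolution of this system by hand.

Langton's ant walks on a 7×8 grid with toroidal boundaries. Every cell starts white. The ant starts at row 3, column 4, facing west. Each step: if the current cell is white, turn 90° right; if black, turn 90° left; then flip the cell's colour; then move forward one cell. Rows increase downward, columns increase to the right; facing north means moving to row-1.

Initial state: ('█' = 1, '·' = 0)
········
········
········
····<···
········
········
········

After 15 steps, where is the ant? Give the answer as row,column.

3,5

[0] ········
········
········
····<···
········
········
········
[1] ········
········
····^···
····█···
········
········
········
[2] ········
········
····█>··
····█···
········
········
········
[3] ········
········
····██··
····█v··
········
········
········
[4] ········
········
····██··
····<█··
········
········
········
[5] ········
········
····██··
·····█··
····v···
········
········
[6] ········
········
····██··
·····█··
···<█···
········
········
[7] ········
········
····██··
···^·█··
···██···
········
········
[8] ········
········
····██··
···█>█··
···██···
········
········
[9] ········
········
····██··
···███··
···█v···
········
········
[10] ········
········
····██··
···███··
···█·>··
········
········
[11] ········
········
····██··
···███··
···█·█··
·····v··
········
[12] ········
········
····██··
···███··
···█·█··
····<█··
········
[13] ········
········
····██··
···███··
···█^█··
····██··
········
[14] ········
········
····██··
···███··
···██>··
····██··
········
[15] ········
········
····██··
···██^··
···██···
····██··
········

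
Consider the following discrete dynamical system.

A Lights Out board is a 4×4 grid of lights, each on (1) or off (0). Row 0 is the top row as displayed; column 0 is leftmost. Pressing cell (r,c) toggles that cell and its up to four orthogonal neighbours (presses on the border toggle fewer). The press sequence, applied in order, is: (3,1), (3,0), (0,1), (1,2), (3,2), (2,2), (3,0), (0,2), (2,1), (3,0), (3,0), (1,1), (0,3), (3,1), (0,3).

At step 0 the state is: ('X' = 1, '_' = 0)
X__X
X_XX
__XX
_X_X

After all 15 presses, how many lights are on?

7

t=0: X__X
X_XX
__XX
_X_X
t=1: X__X
X_XX
_XXX
X_XX
t=2: X__X
X_XX
XXXX
_XXX
t=3: _XXX
XXXX
XXXX
_XXX
t=4: _X_X
X___
XX_X
_XXX
t=5: _X_X
X___
XXXX
____
t=6: _X_X
X_X_
X___
__X_
t=7: _X_X
X_X_
____
XXX_
t=8: __X_
X___
____
XXX_
t=9: __X_
XX__
XXX_
X_X_
t=10: __X_
XX__
_XX_
_XX_
t=11: __X_
XX__
XXX_
X_X_
t=12: _XX_
__X_
X_X_
X_X_
t=13: _X_X
__XX
X_X_
X_X_
t=14: _X_X
__XX
XXX_
_X__
t=15: _XX_
__X_
XXX_
_X__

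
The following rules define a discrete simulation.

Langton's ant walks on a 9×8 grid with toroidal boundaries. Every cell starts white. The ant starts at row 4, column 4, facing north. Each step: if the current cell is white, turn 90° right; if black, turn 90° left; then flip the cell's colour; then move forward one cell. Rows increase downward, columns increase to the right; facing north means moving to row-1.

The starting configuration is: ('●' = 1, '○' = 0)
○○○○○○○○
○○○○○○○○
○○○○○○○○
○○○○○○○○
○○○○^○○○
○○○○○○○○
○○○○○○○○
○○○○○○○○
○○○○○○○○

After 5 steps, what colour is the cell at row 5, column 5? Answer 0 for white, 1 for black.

1

gen 0: ○○○○○○○○
○○○○○○○○
○○○○○○○○
○○○○○○○○
○○○○^○○○
○○○○○○○○
○○○○○○○○
○○○○○○○○
○○○○○○○○
gen 1: ○○○○○○○○
○○○○○○○○
○○○○○○○○
○○○○○○○○
○○○○●>○○
○○○○○○○○
○○○○○○○○
○○○○○○○○
○○○○○○○○
gen 2: ○○○○○○○○
○○○○○○○○
○○○○○○○○
○○○○○○○○
○○○○●●○○
○○○○○v○○
○○○○○○○○
○○○○○○○○
○○○○○○○○
gen 3: ○○○○○○○○
○○○○○○○○
○○○○○○○○
○○○○○○○○
○○○○●●○○
○○○○<●○○
○○○○○○○○
○○○○○○○○
○○○○○○○○
gen 4: ○○○○○○○○
○○○○○○○○
○○○○○○○○
○○○○○○○○
○○○○^●○○
○○○○●●○○
○○○○○○○○
○○○○○○○○
○○○○○○○○
gen 5: ○○○○○○○○
○○○○○○○○
○○○○○○○○
○○○○○○○○
○○○<○●○○
○○○○●●○○
○○○○○○○○
○○○○○○○○
○○○○○○○○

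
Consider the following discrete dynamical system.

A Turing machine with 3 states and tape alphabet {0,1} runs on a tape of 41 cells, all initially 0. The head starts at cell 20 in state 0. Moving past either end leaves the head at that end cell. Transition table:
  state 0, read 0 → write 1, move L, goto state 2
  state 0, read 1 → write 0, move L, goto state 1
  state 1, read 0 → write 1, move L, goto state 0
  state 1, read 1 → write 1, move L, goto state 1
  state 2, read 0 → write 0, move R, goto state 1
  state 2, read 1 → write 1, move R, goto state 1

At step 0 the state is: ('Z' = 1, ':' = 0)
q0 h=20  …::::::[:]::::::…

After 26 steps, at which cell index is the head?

8

0) q0 h=20  …::::::[:]::::::…
1) q2 h=19  …::::::[:]Z:::::…
2) q1 h=20  …::::::[Z]::::::…
3) q1 h=19  …::::::[:]Z:::::…
4) q0 h=18  …::::::[:]ZZ::::…
5) q2 h=17  …::::::[:]ZZZ:::…
6) q1 h=18  …::::::[Z]ZZ::::…
7) q1 h=17  …::::::[:]ZZZ:::…
8) q0 h=16  …::::::[:]ZZZZ::…
9) q2 h=15  …::::::[:]ZZZZZ:…
10) q1 h=16  …::::::[Z]ZZZZ::…
11) q1 h=15  …::::::[:]ZZZZZ:…
12) q0 h=14  …::::::[:]ZZZZZZ…
13) q2 h=13  …::::::[:]ZZZZZZ…
14) q1 h=14  …::::::[Z]ZZZZZZ…
15) q1 h=13  …::::::[:]ZZZZZZ…
16) q0 h=12  …::::::[:]ZZZZZZ…
17) q2 h=11  …::::::[:]ZZZZZZ…
18) q1 h=12  …::::::[Z]ZZZZZZ…
19) q1 h=11  …::::::[:]ZZZZZZ…
20) q0 h=10  …::::::[:]ZZZZZZ…
21) q2 h= 9  …::::::[:]ZZZZZZ…
22) q1 h=10  …::::::[Z]ZZZZZZ…
23) q1 h= 9  …::::::[:]ZZZZZZ…
24) q0 h= 8  …::::::[:]ZZZZZZ…
25) q2 h= 7  …::::::[:]ZZZZZZ…
26) q1 h= 8  …::::::[Z]ZZZZZZ…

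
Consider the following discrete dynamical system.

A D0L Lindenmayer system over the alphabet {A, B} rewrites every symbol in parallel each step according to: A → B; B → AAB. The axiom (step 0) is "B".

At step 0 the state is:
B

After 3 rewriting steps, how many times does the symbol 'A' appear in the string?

6

[0] B
[1] AAB
[2] BBAAB
[3] AABAABBBAAB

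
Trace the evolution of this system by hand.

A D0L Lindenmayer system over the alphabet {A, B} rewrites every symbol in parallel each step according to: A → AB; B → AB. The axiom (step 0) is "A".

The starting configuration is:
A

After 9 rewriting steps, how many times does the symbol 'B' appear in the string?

k=0  A
k=1  AB
k=2  ABAB
k=3  ABABABAB
k=4  ABABABABABABABAB
k=5  ABABABABABABABABABABABABABABABAB
k=6  ABABABABABABABABABABABABABABABABABABABABABABABABABABABABABABABAB
k=7  ABABABABABABABABABABABABABABABABABABABABABABABABABABABABAB…ABABABABABABABABABABABABABABABABABABABABABABABABABABABABAB  (len 128)
k=8  ABABABABABABABABABABABABABABABABABABABABABABABABABABABABAB…ABABABABABABABABABABABABABABABABABABABABABABABABABABABABAB  (len 256)
k=9  ABABABABABABABABABABABABABABABABABABABABABABABABABABABABAB…ABABABABABABABABABABABABABABABABABABABABABABABABABABABABAB  (len 512)

256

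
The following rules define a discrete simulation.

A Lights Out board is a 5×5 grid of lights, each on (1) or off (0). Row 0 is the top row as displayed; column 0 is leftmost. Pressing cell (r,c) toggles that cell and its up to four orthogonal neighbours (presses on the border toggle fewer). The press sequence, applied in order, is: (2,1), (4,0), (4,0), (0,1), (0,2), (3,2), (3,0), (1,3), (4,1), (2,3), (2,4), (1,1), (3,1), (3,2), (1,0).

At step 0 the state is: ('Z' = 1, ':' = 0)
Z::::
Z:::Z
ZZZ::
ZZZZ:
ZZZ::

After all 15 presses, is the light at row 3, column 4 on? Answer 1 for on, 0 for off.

0) Z::::
Z:::Z
ZZZ::
ZZZZ:
ZZZ::
1) Z::::
ZZ::Z
:::::
Z:ZZ:
ZZZ::
2) Z::::
ZZ::Z
:::::
::ZZ:
::Z::
3) Z::::
ZZ::Z
:::::
Z:ZZ:
ZZZ::
4) :ZZ::
Z:::Z
:::::
Z:ZZ:
ZZZ::
5) :::Z:
Z:Z:Z
:::::
Z:ZZ:
ZZZ::
6) :::Z:
Z:Z:Z
::Z::
ZZ:::
ZZ:::
7) :::Z:
Z:Z:Z
Z:Z::
:::::
:Z:::
8) :::::
Z::Z:
Z:ZZ:
:::::
:Z:::
9) :::::
Z::Z:
Z:ZZ:
:Z:::
Z:Z::
10) :::::
Z::::
Z:::Z
:Z:Z:
Z:Z::
11) :::::
Z:::Z
Z::Z:
:Z:ZZ
Z:Z::
12) :Z:::
:ZZ:Z
ZZ:Z:
:Z:ZZ
Z:Z::
13) :Z:::
:ZZ:Z
Z::Z:
Z:ZZZ
ZZZ::
14) :Z:::
:ZZ:Z
Z:ZZ:
ZZ::Z
ZZ:::
15) ZZ:::
Z:Z:Z
::ZZ:
ZZ::Z
ZZ:::

1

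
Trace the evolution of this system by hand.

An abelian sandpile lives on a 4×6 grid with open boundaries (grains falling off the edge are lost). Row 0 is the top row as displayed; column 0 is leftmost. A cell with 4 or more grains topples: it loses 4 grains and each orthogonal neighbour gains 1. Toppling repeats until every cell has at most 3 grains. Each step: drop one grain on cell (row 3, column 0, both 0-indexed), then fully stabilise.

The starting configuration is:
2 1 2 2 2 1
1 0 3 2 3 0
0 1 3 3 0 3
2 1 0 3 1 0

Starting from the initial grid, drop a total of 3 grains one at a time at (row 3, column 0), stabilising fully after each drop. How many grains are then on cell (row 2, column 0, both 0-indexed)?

[0] 2 1 2 2 2 1
1 0 3 2 3 0
0 1 3 3 0 3
2 1 0 3 1 0
[1] 2 1 2 2 2 1
1 0 3 2 3 0
0 1 3 3 0 3
3 1 0 3 1 0
[2] 2 1 2 2 2 1
1 0 3 2 3 0
1 1 3 3 0 3
0 2 0 3 1 0
[3] 2 1 2 2 2 1
1 0 3 2 3 0
1 1 3 3 0 3
1 2 0 3 1 0

1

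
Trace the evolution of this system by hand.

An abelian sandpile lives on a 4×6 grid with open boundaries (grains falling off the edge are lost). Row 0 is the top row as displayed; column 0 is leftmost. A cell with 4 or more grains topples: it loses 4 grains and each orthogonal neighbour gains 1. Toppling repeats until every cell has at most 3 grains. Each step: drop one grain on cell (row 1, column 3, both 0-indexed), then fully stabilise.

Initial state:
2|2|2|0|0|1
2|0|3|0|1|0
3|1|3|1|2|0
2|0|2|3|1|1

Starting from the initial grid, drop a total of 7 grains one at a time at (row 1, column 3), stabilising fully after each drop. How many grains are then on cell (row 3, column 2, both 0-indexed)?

0

step 0: 2|2|2|0|0|1
2|0|3|0|1|0
3|1|3|1|2|0
2|0|2|3|1|1
step 1: 2|2|2|0|0|1
2|0|3|1|1|0
3|1|3|1|2|0
2|0|2|3|1|1
step 2: 2|2|2|0|0|1
2|0|3|2|1|0
3|1|3|1|2|0
2|0|2|3|1|1
step 3: 2|2|2|0|0|1
2|0|3|3|1|0
3|1|3|1|2|0
2|0|2|3|1|1
step 4: 2|2|3|1|0|1
2|1|1|1|2|0
3|2|0|3|2|0
2|0|3|3|1|1
step 5: 2|2|3|1|0|1
2|1|1|2|2|0
3|2|0|3|2|0
2|0|3|3|1|1
step 6: 2|2|3|1|0|1
2|1|1|3|2|0
3|2|0|3|2|0
2|0|3|3|1|1
step 7: 2|2|3|2|0|1
2|1|2|1|3|0
3|2|2|1|3|0
2|1|0|1|2|1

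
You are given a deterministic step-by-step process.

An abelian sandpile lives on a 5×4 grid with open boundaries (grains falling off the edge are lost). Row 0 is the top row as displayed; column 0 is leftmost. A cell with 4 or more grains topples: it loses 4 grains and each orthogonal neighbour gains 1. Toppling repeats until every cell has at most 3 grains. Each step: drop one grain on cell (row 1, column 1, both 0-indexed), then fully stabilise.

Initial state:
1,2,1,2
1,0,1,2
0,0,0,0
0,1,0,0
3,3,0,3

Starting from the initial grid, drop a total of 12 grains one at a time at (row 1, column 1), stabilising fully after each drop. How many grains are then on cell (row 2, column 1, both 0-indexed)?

[0] 1,2,1,2
1,0,1,2
0,0,0,0
0,1,0,0
3,3,0,3
[1] 1,2,1,2
1,1,1,2
0,0,0,0
0,1,0,0
3,3,0,3
[2] 1,2,1,2
1,2,1,2
0,0,0,0
0,1,0,0
3,3,0,3
[3] 1,2,1,2
1,3,1,2
0,0,0,0
0,1,0,0
3,3,0,3
[4] 1,3,1,2
2,0,2,2
0,1,0,0
0,1,0,0
3,3,0,3
[5] 1,3,1,2
2,1,2,2
0,1,0,0
0,1,0,0
3,3,0,3
[6] 1,3,1,2
2,2,2,2
0,1,0,0
0,1,0,0
3,3,0,3
[7] 1,3,1,2
2,3,2,2
0,1,0,0
0,1,0,0
3,3,0,3
[8] 2,0,2,2
3,1,3,2
0,2,0,0
0,1,0,0
3,3,0,3
[9] 2,0,2,2
3,2,3,2
0,2,0,0
0,1,0,0
3,3,0,3
[10] 2,0,2,2
3,3,3,2
0,2,0,0
0,1,0,0
3,3,0,3
[11] 3,1,3,2
0,2,0,3
1,3,1,0
0,1,0,0
3,3,0,3
[12] 3,1,3,2
0,3,0,3
1,3,1,0
0,1,0,0
3,3,0,3

3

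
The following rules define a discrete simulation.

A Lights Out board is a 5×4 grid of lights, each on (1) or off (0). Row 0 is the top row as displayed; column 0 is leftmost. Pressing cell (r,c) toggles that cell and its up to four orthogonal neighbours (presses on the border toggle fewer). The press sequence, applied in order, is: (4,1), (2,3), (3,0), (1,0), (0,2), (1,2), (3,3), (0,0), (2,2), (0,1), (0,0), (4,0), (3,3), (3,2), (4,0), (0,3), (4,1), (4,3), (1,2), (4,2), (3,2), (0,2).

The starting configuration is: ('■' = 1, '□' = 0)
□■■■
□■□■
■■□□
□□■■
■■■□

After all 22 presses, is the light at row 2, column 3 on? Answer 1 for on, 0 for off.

step 0: □■■■
□■□■
■■□□
□□■■
■■■□
step 1: □■■■
□■□■
■■□□
□■■■
□□□□
step 2: □■■■
□■□□
■■■■
□■■□
□□□□
step 3: □■■■
□■□□
□■■■
■□■□
■□□□
step 4: ■■■■
■□□□
■■■■
■□■□
■□□□
step 5: ■□□□
■□■□
■■■■
■□■□
■□□□
step 6: ■□■□
■■□■
■■□■
■□■□
■□□□
step 7: ■□■□
■■□■
■■□□
■□□■
■□□■
step 8: □■■□
□■□■
■■□□
■□□■
■□□■
step 9: □■■□
□■■■
■□■■
■□■■
■□□■
step 10: ■□□□
□□■■
■□■■
■□■■
■□□■
step 11: □■□□
■□■■
■□■■
■□■■
■□□■
step 12: □■□□
■□■■
■□■■
□□■■
□■□■
step 13: □■□□
■□■■
■□■□
□□□□
□■□□
step 14: □■□□
■□■■
■□□□
□■■■
□■■□
step 15: □■□□
■□■■
■□□□
■■■■
■□■□
step 16: □■■■
■□■□
■□□□
■■■■
■□■□
step 17: □■■■
■□■□
■□□□
■□■■
□■□□
step 18: □■■■
■□■□
■□□□
■□■□
□■■■
step 19: □■□■
■■□■
■□■□
■□■□
□■■■
step 20: □■□■
■■□■
■□■□
■□□□
□□□□
step 21: □■□■
■■□■
■□□□
■■■■
□□■□
step 22: □□■□
■■■■
■□□□
■■■■
□□■□

0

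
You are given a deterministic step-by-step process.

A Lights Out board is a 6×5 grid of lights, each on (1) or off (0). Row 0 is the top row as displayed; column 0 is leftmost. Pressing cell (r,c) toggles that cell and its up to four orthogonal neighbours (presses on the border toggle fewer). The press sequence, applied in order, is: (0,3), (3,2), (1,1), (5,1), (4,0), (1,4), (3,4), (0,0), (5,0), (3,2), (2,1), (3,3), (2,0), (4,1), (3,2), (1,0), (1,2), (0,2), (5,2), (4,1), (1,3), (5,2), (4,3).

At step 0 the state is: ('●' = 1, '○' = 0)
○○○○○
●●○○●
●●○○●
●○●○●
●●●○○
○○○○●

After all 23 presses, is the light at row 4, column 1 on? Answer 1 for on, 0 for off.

1

t=0: ○○○○○
●●○○●
●●○○●
●○●○●
●●●○○
○○○○●
t=1: ○○●●●
●●○●●
●●○○●
●○●○●
●●●○○
○○○○●
t=2: ○○●●●
●●○●●
●●●○●
●●○●●
●●○○○
○○○○●
t=3: ○●●●●
○○●●●
●○●○●
●●○●●
●●○○○
○○○○●
t=4: ○●●●●
○○●●●
●○●○●
●●○●●
●○○○○
●●●○●
t=5: ○●●●●
○○●●●
●○●○●
○●○●●
○●○○○
○●●○●
t=6: ○●●●○
○○●○○
●○●○○
○●○●●
○●○○○
○●●○●
t=7: ○●●●○
○○●○○
●○●○●
○●○○○
○●○○●
○●●○●
t=8: ●○●●○
●○●○○
●○●○●
○●○○○
○●○○●
○●●○●
t=9: ●○●●○
●○●○○
●○●○●
○●○○○
●●○○●
●○●○●
t=10: ●○●●○
●○●○○
●○○○●
○○●●○
●●●○●
●○●○●
t=11: ●○●●○
●●●○○
○●●○●
○●●●○
●●●○●
●○●○●
t=12: ●○●●○
●●●○○
○●●●●
○●○○●
●●●●●
●○●○●
t=13: ●○●●○
○●●○○
●○●●●
●●○○●
●●●●●
●○●○●
t=14: ●○●●○
○●●○○
●○●●●
●○○○●
○○○●●
●●●○●
t=15: ●○●●○
○●●○○
●○○●●
●●●●●
○○●●●
●●●○●
t=16: ○○●●○
●○●○○
○○○●●
●●●●●
○○●●●
●●●○●
t=17: ○○○●○
●●○●○
○○●●●
●●●●●
○○●●●
●●●○●
t=18: ○●●○○
●●●●○
○○●●●
●●●●●
○○●●●
●●●○●
t=19: ○●●○○
●●●●○
○○●●●
●●●●●
○○○●●
●○○●●
t=20: ○●●○○
●●●●○
○○●●●
●○●●●
●●●●●
●●○●●
t=21: ○●●●○
●●○○●
○○●○●
●○●●●
●●●●●
●●○●●
t=22: ○●●●○
●●○○●
○○●○●
●○●●●
●●○●●
●○●○●
t=23: ○●●●○
●●○○●
○○●○●
●○●○●
●●●○○
●○●●●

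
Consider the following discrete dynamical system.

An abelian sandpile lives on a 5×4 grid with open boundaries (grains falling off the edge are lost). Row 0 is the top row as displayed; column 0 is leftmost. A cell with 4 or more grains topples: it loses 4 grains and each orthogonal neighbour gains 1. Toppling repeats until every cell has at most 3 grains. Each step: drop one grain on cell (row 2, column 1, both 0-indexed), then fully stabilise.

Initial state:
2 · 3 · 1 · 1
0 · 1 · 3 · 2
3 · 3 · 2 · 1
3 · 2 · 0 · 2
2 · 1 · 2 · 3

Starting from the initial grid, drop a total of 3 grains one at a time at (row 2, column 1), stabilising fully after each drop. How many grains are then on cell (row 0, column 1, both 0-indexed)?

0

[0] 2 · 3 · 1 · 1
0 · 1 · 3 · 2
3 · 3 · 2 · 1
3 · 2 · 0 · 2
2 · 1 · 2 · 3
[1] 2 · 3 · 1 · 1
1 · 2 · 3 · 2
1 · 2 · 3 · 1
1 · 0 · 1 · 2
3 · 2 · 2 · 3
[2] 2 · 3 · 1 · 1
1 · 2 · 3 · 2
1 · 3 · 3 · 1
1 · 0 · 1 · 2
3 · 2 · 2 · 3
[3] 3 · 0 · 3 · 1
2 · 1 · 1 · 3
2 · 2 · 1 · 2
1 · 1 · 2 · 2
3 · 2 · 2 · 3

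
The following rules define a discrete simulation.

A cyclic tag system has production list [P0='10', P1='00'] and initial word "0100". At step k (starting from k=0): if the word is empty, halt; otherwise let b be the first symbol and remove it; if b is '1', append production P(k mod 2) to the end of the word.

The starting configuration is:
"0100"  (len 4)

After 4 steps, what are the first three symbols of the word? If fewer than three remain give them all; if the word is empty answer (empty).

00

0) "0100"  (len 4)
1) "100"  (len 3)
2) "0000"  (len 4)
3) "000"  (len 3)
4) "00"  (len 2)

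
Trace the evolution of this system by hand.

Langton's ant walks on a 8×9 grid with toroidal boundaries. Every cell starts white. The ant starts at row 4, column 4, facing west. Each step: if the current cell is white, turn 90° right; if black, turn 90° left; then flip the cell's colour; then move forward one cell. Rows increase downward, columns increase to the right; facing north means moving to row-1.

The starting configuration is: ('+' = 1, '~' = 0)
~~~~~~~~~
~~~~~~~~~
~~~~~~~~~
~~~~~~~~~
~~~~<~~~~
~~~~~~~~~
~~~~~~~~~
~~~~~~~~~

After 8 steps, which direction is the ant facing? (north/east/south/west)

east

step 0: ~~~~~~~~~
~~~~~~~~~
~~~~~~~~~
~~~~~~~~~
~~~~<~~~~
~~~~~~~~~
~~~~~~~~~
~~~~~~~~~
step 1: ~~~~~~~~~
~~~~~~~~~
~~~~~~~~~
~~~~^~~~~
~~~~+~~~~
~~~~~~~~~
~~~~~~~~~
~~~~~~~~~
step 2: ~~~~~~~~~
~~~~~~~~~
~~~~~~~~~
~~~~+>~~~
~~~~+~~~~
~~~~~~~~~
~~~~~~~~~
~~~~~~~~~
step 3: ~~~~~~~~~
~~~~~~~~~
~~~~~~~~~
~~~~++~~~
~~~~+v~~~
~~~~~~~~~
~~~~~~~~~
~~~~~~~~~
step 4: ~~~~~~~~~
~~~~~~~~~
~~~~~~~~~
~~~~++~~~
~~~~<+~~~
~~~~~~~~~
~~~~~~~~~
~~~~~~~~~
step 5: ~~~~~~~~~
~~~~~~~~~
~~~~~~~~~
~~~~++~~~
~~~~~+~~~
~~~~v~~~~
~~~~~~~~~
~~~~~~~~~
step 6: ~~~~~~~~~
~~~~~~~~~
~~~~~~~~~
~~~~++~~~
~~~~~+~~~
~~~<+~~~~
~~~~~~~~~
~~~~~~~~~
step 7: ~~~~~~~~~
~~~~~~~~~
~~~~~~~~~
~~~~++~~~
~~~^~+~~~
~~~++~~~~
~~~~~~~~~
~~~~~~~~~
step 8: ~~~~~~~~~
~~~~~~~~~
~~~~~~~~~
~~~~++~~~
~~~+>+~~~
~~~++~~~~
~~~~~~~~~
~~~~~~~~~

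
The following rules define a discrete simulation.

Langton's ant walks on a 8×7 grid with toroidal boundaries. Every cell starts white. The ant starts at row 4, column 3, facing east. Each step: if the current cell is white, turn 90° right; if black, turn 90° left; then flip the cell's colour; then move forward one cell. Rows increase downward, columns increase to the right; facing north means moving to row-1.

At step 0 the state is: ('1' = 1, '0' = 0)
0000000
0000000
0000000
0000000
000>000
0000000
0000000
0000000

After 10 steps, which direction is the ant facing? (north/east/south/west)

step 0: 0000000
0000000
0000000
0000000
000>000
0000000
0000000
0000000
step 1: 0000000
0000000
0000000
0000000
0001000
000v000
0000000
0000000
step 2: 0000000
0000000
0000000
0000000
0001000
00<1000
0000000
0000000
step 3: 0000000
0000000
0000000
0000000
00^1000
0011000
0000000
0000000
step 4: 0000000
0000000
0000000
0000000
001>000
0011000
0000000
0000000
step 5: 0000000
0000000
0000000
000^000
0010000
0011000
0000000
0000000
step 6: 0000000
0000000
0000000
0001>00
0010000
0011000
0000000
0000000
step 7: 0000000
0000000
0000000
0001100
0010v00
0011000
0000000
0000000
step 8: 0000000
0000000
0000000
0001100
001<100
0011000
0000000
0000000
step 9: 0000000
0000000
0000000
000^100
0011100
0011000
0000000
0000000
step 10: 0000000
0000000
0000000
00<0100
0011100
0011000
0000000
0000000

west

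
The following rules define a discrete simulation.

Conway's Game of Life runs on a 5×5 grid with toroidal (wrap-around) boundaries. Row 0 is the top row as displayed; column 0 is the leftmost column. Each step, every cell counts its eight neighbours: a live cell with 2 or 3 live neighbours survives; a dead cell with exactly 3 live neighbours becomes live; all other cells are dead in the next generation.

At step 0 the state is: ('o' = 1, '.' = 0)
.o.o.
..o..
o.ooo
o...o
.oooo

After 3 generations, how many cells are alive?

t=0: .o.o.
..o..
o.ooo
o...o
.oooo
t=1: oo..o
o....
o.o..
.....
.o...
t=2: .o..o
.....
.o...
.o...
.o...
t=3: o....
o....
.....
ooo..
.oo..

7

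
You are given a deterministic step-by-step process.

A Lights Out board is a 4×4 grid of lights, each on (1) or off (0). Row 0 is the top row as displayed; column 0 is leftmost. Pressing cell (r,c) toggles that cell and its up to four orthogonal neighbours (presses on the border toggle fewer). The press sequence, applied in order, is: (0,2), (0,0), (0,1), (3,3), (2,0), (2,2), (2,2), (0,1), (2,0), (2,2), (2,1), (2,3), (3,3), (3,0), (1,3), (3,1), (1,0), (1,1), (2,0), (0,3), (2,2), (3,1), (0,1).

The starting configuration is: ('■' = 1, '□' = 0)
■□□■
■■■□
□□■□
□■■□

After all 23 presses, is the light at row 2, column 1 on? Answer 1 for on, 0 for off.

gen 0: ■□□■
■■■□
□□■□
□■■□
gen 1: ■■■□
■■□□
□□■□
□■■□
gen 2: □□■□
□■□□
□□■□
□■■□
gen 3: ■■□□
□□□□
□□■□
□■■□
gen 4: ■■□□
□□□□
□□■■
□■□■
gen 5: ■■□□
■□□□
■■■■
■■□■
gen 6: ■■□□
■□■□
■□□□
■■■■
gen 7: ■■□□
■□□□
■■■■
■■□■
gen 8: □□■□
■■□□
■■■■
■■□■
gen 9: □□■□
□■□□
□□■■
□■□■
gen 10: □□■□
□■■□
□■□□
□■■■
gen 11: □□■□
□□■□
■□■□
□□■■
gen 12: □□■□
□□■■
■□□■
□□■□
gen 13: □□■□
□□■■
■□□□
□□□■
gen 14: □□■□
□□■■
□□□□
■■□■
gen 15: □□■■
□□□□
□□□■
■■□■
gen 16: □□■■
□□□□
□■□■
□□■■
gen 17: ■□■■
■■□□
■■□■
□□■■
gen 18: ■■■■
□□■□
■□□■
□□■■
gen 19: ■■■■
■□■□
□■□■
■□■■
gen 20: ■■□□
■□■■
□■□■
■□■■
gen 21: ■■□□
■□□■
□□■□
■□□■
gen 22: ■■□□
■□□■
□■■□
□■■■
gen 23: □□■□
■■□■
□■■□
□■■■

1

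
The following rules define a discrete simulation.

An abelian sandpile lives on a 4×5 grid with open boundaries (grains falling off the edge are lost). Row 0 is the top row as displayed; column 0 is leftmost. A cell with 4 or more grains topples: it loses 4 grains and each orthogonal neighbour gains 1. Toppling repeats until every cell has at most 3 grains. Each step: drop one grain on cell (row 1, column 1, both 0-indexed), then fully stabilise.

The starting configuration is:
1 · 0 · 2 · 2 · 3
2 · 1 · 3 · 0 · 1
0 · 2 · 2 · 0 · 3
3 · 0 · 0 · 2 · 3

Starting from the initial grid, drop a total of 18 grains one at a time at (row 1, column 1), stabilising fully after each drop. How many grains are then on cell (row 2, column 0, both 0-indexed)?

k=0  1 · 0 · 2 · 2 · 3
2 · 1 · 3 · 0 · 1
0 · 2 · 2 · 0 · 3
3 · 0 · 0 · 2 · 3
k=1  1 · 0 · 2 · 2 · 3
2 · 2 · 3 · 0 · 1
0 · 2 · 2 · 0 · 3
3 · 0 · 0 · 2 · 3
k=2  1 · 0 · 2 · 2 · 3
2 · 3 · 3 · 0 · 1
0 · 2 · 2 · 0 · 3
3 · 0 · 0 · 2 · 3
k=3  1 · 1 · 3 · 2 · 3
3 · 1 · 0 · 1 · 1
0 · 3 · 3 · 0 · 3
3 · 0 · 0 · 2 · 3
k=4  1 · 1 · 3 · 2 · 3
3 · 2 · 0 · 1 · 1
0 · 3 · 3 · 0 · 3
3 · 0 · 0 · 2 · 3
k=5  1 · 1 · 3 · 2 · 3
3 · 3 · 0 · 1 · 1
0 · 3 · 3 · 0 · 3
3 · 0 · 0 · 2 · 3
k=6  2 · 2 · 3 · 2 · 3
0 · 2 · 2 · 1 · 1
2 · 1 · 0 · 1 · 3
3 · 1 · 1 · 2 · 3
k=7  2 · 2 · 3 · 2 · 3
0 · 3 · 2 · 1 · 1
2 · 1 · 0 · 1 · 3
3 · 1 · 1 · 2 · 3
k=8  2 · 3 · 3 · 2 · 3
1 · 0 · 3 · 1 · 1
2 · 2 · 0 · 1 · 3
3 · 1 · 1 · 2 · 3
k=9  2 · 3 · 3 · 2 · 3
1 · 1 · 3 · 1 · 1
2 · 2 · 0 · 1 · 3
3 · 1 · 1 · 2 · 3
k=10  2 · 3 · 3 · 2 · 3
1 · 2 · 3 · 1 · 1
2 · 2 · 0 · 1 · 3
3 · 1 · 1 · 2 · 3
k=11  2 · 3 · 3 · 2 · 3
1 · 3 · 3 · 1 · 1
2 · 2 · 0 · 1 · 3
3 · 1 · 1 · 2 · 3
k=12  3 · 1 · 1 · 3 · 3
2 · 2 · 1 · 2 · 1
2 · 3 · 1 · 1 · 3
3 · 1 · 1 · 2 · 3
k=13  3 · 1 · 1 · 3 · 3
2 · 3 · 1 · 2 · 1
2 · 3 · 1 · 1 · 3
3 · 1 · 1 · 2 · 3
k=14  3 · 2 · 1 · 3 · 3
3 · 1 · 2 · 2 · 1
3 · 0 · 2 · 1 · 3
3 · 2 · 1 · 2 · 3
k=15  3 · 2 · 1 · 3 · 3
3 · 2 · 2 · 2 · 1
3 · 0 · 2 · 1 · 3
3 · 2 · 1 · 2 · 3
k=16  3 · 2 · 1 · 3 · 3
3 · 3 · 2 · 2 · 1
3 · 0 · 2 · 1 · 3
3 · 2 · 1 · 2 · 3
k=17  1 · 0 · 2 · 3 · 3
2 · 2 · 3 · 2 · 1
1 · 2 · 2 · 1 · 3
0 · 3 · 1 · 2 · 3
k=18  1 · 0 · 2 · 3 · 3
2 · 3 · 3 · 2 · 1
1 · 2 · 2 · 1 · 3
0 · 3 · 1 · 2 · 3

1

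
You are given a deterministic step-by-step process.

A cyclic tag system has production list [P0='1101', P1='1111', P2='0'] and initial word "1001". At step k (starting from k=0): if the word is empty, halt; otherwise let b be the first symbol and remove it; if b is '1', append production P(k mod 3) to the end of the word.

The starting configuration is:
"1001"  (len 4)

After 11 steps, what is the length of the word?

[0] "1001"  (len 4)
[1] "0011101"  (len 7)
[2] "011101"  (len 6)
[3] "11101"  (len 5)
[4] "11011101"  (len 8)
[5] "10111011111"  (len 11)
[6] "01110111110"  (len 11)
[7] "1110111110"  (len 10)
[8] "1101111101111"  (len 13)
[9] "1011111011110"  (len 13)
[10] "0111110111101101"  (len 16)
[11] "111110111101101"  (len 15)

15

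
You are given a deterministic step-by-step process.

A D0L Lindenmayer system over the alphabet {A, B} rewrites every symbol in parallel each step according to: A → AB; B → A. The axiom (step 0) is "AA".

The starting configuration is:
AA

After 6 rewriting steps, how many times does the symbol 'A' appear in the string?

t=0: AA
t=1: ABAB
t=2: ABAABA
t=3: ABAABABAAB
t=4: ABAABABAABAABABA
t=5: ABAABABAABAABABAABABAABAAB
t=6: ABAABABAABAABABAABABAABAABABAABAABABAABABA

26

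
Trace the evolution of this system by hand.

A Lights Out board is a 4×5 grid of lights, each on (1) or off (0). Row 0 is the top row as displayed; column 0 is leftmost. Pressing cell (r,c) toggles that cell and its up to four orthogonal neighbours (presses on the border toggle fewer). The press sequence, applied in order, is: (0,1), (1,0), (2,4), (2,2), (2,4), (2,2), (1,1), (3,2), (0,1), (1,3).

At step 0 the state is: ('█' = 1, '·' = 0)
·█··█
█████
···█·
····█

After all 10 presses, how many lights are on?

gen 0: ·█··█
█████
···█·
····█
gen 1: █·█·█
█·███
···█·
····█
gen 2: ··█·█
·████
█··█·
····█
gen 3: ··█·█
·███·
█···█
·····
gen 4: ··█·█
·█·█·
█████
··█··
gen 5: ··█·█
·█·██
███··
··█·█
gen 6: ··█·█
·████
█··█·
····█
gen 7: ·██·█
█··██
██·█·
····█
gen 8: ·██·█
█··██
████·
·████
gen 9: █···█
██·██
████·
·████
gen 10: █··██
███··
███··
·████

13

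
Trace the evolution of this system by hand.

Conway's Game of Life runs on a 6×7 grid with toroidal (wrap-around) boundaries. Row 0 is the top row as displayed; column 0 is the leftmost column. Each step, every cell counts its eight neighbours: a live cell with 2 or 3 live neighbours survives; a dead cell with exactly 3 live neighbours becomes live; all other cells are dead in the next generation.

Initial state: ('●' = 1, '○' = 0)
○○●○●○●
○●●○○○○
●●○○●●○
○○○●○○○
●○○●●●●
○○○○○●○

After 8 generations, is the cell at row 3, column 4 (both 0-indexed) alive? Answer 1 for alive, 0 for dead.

[0] ○○●○●○●
○●●○○○○
●●○○●●○
○○○●○○○
●○○●●●●
○○○○○●○
[1] ○●●●○●○
○○●○●○●
●●○●●○○
○●●●○○○
○○○●○●●
●○○○○○○
[2] ●●●●●●●
○○○○○○●
●○○○●●○
○●○○○●●
●●○●●○●
●●○●○●○
[3] ○○○●○○○
○○●○○○○
●○○○●○○
○●●●○○○
○○○●○○○
○○○○○○○
[4] ○○○○○○○
○○○●○○○
○○○○○○○
○●●●●○○
○○○●○○○
○○○○○○○
[5] ○○○○○○○
○○○○○○○
○○○○●○○
○○●●●○○
○○○●●○○
○○○○○○○
[6] ○○○○○○○
○○○○○○○
○○○○●○○
○○●○○●○
○○●○●○○
○○○○○○○
[7] ○○○○○○○
○○○○○○○
○○○○○○○
○○○○●●○
○○○●○○○
○○○○○○○
[8] ○○○○○○○
○○○○○○○
○○○○○○○
○○○○●○○
○○○○●○○
○○○○○○○

1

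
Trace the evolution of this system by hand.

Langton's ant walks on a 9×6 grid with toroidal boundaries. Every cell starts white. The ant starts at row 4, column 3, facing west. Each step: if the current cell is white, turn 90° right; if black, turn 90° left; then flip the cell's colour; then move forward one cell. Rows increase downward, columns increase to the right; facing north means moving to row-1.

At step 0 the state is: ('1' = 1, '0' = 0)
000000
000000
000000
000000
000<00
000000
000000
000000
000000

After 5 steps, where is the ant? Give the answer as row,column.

5,3

0) 000000
000000
000000
000000
000<00
000000
000000
000000
000000
1) 000000
000000
000000
000^00
000100
000000
000000
000000
000000
2) 000000
000000
000000
0001>0
000100
000000
000000
000000
000000
3) 000000
000000
000000
000110
0001v0
000000
000000
000000
000000
4) 000000
000000
000000
000110
000<10
000000
000000
000000
000000
5) 000000
000000
000000
000110
000010
000v00
000000
000000
000000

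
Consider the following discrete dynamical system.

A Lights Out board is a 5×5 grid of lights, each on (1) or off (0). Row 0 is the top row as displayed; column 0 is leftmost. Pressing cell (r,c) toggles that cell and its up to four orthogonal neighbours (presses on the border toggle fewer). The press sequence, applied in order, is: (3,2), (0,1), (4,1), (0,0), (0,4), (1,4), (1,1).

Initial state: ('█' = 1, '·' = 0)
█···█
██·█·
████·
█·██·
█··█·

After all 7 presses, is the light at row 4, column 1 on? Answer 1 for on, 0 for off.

1

[0] █···█
██·█·
████·
█·██·
█··█·
[1] █···█
██·█·
██·█·
██···
█·██·
[2] ·██·█
█··█·
██·█·
██···
█·██·
[3] ·██·█
█··█·
██·█·
█····
·█·█·
[4] █·█·█
···█·
██·█·
█····
·█·█·
[5] █·██·
···██
██·█·
█····
·█·█·
[6] █·███
·····
██·██
█····
·█·█·
[7] █████
███··
█··██
█····
·█·█·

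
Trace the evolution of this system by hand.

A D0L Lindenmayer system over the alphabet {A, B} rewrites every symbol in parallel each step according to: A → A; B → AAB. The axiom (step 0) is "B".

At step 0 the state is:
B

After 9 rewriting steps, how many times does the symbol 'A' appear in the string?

18

t=0: B
t=1: AAB
t=2: AAAAB
t=3: AAAAAAB
t=4: AAAAAAAAB
t=5: AAAAAAAAAAB
t=6: AAAAAAAAAAAAB
t=7: AAAAAAAAAAAAAAB
t=8: AAAAAAAAAAAAAAAAB
t=9: AAAAAAAAAAAAAAAAAAB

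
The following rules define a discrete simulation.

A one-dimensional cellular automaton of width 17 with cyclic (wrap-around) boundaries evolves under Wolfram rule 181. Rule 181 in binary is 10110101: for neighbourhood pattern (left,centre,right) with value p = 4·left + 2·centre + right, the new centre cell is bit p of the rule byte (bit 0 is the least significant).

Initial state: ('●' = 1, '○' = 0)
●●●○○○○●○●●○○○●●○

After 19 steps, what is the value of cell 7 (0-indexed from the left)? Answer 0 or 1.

1

t=0: ●●●○○○○●○●●○○○●●○
t=1: ○●○●●●○●●○○●●○○○●
t=2: ●●●○●○●○○●○○○●●○●
t=3: ●●○●●●●●○●●●○○○●○
t=4: ○○●○●●●○●○●○●●○●●
t=5: ●○●●○●○●●●●●○○●○○
t=6: ●●○○●●●○●●●○●○●●○
t=7: ○○●○○●○●○●○●●●○○●
t=8: ●○●●○●●●●●●○●○●○●
t=9: ○●○○●○●●●●○●●●●●○
t=10: ○●●○●●○●●○●○●●●○●
t=11: ●○○●○○●○○●●●○●○●●
t=12: ○●○●●○●●○○●○●●●○●
t=13: ●●●○○●○○●○●●○●○●●
t=14: ●●○●○●●○●●○○●●●○●
t=15: ●○●●●○○●○○●○○●○●○
t=16: ●●○●○●○●●○●●○●●●●
t=17: ●○●●●●●○○●○○●○●●●
t=18: ○●○●●●○●○●●○●●○●●
t=19: ●●●○●○●●●○○●○○●○○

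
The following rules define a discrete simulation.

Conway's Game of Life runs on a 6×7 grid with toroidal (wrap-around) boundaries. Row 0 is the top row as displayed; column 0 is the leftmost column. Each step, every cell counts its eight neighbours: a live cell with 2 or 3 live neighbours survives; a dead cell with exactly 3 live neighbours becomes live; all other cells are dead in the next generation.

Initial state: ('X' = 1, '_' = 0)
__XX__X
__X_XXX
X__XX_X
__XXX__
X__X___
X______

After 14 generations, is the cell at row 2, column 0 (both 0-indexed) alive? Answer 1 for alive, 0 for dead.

step 0: __XX__X
__X_XXX
X__XX_X
__XXX__
X__X___
X______
step 1: XXXXX_X
_XX____
XX____X
XXX__XX
_XXXX__
XXXX__X
step 2: ____XXX
_____X_
_____X_
____XX_
____X__
______X
step 3: ____X_X
_______
_____XX
____XX_
____X__
____X_X
step 4: _______
______X
____XXX
____X_X
___XX__
___XX__
step 5: _______
______X
X___X_X
______X
_______
___XX__
step 6: _______
X____XX
X_____X
X____XX
_______
_______
step 7: ______X
X____X_
_X_____
X____X_
______X
_______
step 8: ______X
X_____X
XX_____
X_____X
______X
_______
step 9: X_____X
_X____X
_X_____
_X____X
X_____X
_______
step 10: X_____X
_X____X
_XX____
_X____X
X_____X
_______
step 11: X_____X
_XX___X
_XX____
_XX___X
X_____X
_______
step 12: XX____X
__X___X
___X___
__X___X
XX____X
_______
step 13: XX____X
_XX___X
__XX___
_XX___X
XX____X
_______
step 14: _XX___X
___X__X
___X___
___X__X
_XX___X
_______

0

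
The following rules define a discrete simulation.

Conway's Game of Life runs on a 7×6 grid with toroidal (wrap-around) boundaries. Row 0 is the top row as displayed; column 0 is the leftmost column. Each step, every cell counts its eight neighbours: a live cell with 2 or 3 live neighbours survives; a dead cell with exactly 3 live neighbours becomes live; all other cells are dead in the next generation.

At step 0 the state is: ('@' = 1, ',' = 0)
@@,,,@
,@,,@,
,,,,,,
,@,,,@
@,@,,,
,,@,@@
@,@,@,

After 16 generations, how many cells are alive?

gen 0: @@,,,@
,@,,@,
,,,,,,
,@,,,@
@,@,,,
,,@,@@
@,@,@,
gen 1: ,,@@@,
,@,,,@
@,,,,,
@@,,,,
@,@@@,
@,@,@,
,,@,@,
gen 2: ,@@,@@
@@@@@@
,,,,,@
@,@@,,
@,@,@,
,,@,@,
,,@,@,
gen 3: ,,,,,,
,,,,,,
,,,,,,
@,@@@,
,,@,@,
,,@,@,
,,@,@,
gen 4: ,,,,,,
,,,,,,
,,,@,,
,@@,@@
,,@,@,
,@@,@@
,,,,,,
gen 5: ,,,,,,
,,,,,,
,,@@@,
,@@,@@
,,,,,,
,@@,@@
,,,,,,
gen 6: ,,,,,,
,,,@,,
,@@,@@
,@@,@@
,,,,,,
,,,,,,
,,,,,,
gen 7: ,,,,,,
,,@@@,
,@,,,@
,@@,@@
,,,,,,
,,,,,,
,,,,,,
gen 8: ,,,@,,
,,@@@,
,@,,,@
,@@,@@
,,,,,,
,,,,,,
,,,,,,
gen 9: ,,@@@,
,,@@@,
,@,,,@
,@@,@@
,,,,,,
,,,,,,
,,,,,,
gen 10: ,,@,@,
,@,,,@
,@,,,@
,@@,@@
,,,,,,
,,,,,,
,,,@,,
gen 11: ,,@@@,
,@@,@@
,@,,,@
,@@,@@
,,,,,,
,,,,,,
,,,@,,
gen 12: ,@,,,@
,@,,,@
,,,,,,
,@@,@@
,,,,,,
,,,,,,
,,@@@,
gen 13: ,@,@,@
,,,,,,
,@@,@@
,,,,,,
,,,,,,
,,,@,,
,,@@@,
gen 14: ,,,@,,
,@,@,@
,,,,,,
,,,,,,
,,,,,,
,,@@@,
,,,,,,
gen 15: ,,@,@,
,,@,@,
,,,,,,
,,,,,,
,,,@,,
,,,@,,
,,@,@,
gen 16: ,@@,@@
,,,,,,
,,,,,,
,,,,,,
,,,,,,
,,@@@,
,,@,@,

9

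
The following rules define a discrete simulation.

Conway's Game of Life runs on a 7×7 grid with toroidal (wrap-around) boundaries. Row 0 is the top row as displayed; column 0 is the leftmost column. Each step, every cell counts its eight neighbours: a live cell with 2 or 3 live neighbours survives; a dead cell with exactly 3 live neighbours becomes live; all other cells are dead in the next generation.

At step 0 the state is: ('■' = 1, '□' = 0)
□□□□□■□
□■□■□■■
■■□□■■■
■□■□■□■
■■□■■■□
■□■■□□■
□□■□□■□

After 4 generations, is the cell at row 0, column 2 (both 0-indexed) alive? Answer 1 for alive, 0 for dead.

1

gen 0: □□□□□■□
□■□■□■■
■■□□■■■
■□■□■□■
■■□■■■□
■□■■□□■
□□■□□■□
gen 1: □□■□□■□
□■■□□□□
□□□□□□□
□□■□□□□
□□□□□□□
■□□□□□□
□■■■■■□
gen 2: □□□□□■□
□■■□□□□
□■■□□□□
□□□□□□□
□□□□□□□
□■■■■□□
□■■■■■■
gen 3: ■□□□□■■
□■■□□□□
□■■□□□□
□□□□□□□
□□■■□□□
■■□□□□□
■■□□□□■
gen 4: □□■□□■□
□□■□□□■
□■■□□□□
□■□■□□□
□■■□□□□
□□□□□□■
□□□□□■□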